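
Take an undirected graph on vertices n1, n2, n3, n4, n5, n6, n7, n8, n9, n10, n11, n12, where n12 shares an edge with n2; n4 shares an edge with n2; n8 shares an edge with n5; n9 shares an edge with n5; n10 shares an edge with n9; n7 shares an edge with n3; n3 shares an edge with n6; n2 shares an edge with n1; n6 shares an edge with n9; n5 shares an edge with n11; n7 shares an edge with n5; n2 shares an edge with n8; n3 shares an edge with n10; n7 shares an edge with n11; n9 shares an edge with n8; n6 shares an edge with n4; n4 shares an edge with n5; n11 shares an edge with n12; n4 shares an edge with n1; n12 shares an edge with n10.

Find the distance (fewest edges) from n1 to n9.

Distance 0: n1.
Distance 1: n2, n4.
Distance 2: n5, n6, n8, n12.
Distance 3: n3, n7, n9, n10, n11 — contains n9.

3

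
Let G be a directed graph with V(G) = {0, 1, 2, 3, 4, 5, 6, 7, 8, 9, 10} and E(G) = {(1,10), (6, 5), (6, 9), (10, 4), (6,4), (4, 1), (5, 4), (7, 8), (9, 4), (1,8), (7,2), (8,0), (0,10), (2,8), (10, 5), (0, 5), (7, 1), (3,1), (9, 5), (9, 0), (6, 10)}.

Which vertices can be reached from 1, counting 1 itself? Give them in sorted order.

0, 1, 4, 5, 8, 10

Start at 1.
Its neighbours: 8, 10.
Then their neighbours: 0, 4, 5.
Nothing further is reachable.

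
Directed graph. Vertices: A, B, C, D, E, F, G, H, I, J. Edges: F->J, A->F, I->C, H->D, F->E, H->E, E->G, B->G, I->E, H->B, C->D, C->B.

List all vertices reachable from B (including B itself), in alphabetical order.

B, G

Start at B.
Its neighbours: G.
Nothing further is reachable.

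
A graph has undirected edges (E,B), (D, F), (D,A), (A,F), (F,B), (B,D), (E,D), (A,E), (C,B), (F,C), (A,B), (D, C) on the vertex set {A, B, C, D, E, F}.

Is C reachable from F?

Explore from F.
Distance 1: reach A, B, C, D.
Found C.

Yes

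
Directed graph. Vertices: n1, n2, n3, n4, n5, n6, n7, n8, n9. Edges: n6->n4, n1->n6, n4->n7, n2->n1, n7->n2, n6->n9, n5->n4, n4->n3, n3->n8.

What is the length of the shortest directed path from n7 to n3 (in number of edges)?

5

Distance 0: n7.
Distance 1: n2.
Distance 2: n1.
Distance 3: n6.
Distance 4: n4, n9.
Distance 5: n3 — contains n3.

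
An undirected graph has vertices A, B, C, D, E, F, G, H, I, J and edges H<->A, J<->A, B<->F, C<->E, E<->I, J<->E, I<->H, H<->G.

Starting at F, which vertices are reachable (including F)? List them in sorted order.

Start at F.
Its neighbours: B.
Nothing further is reachable.

B, F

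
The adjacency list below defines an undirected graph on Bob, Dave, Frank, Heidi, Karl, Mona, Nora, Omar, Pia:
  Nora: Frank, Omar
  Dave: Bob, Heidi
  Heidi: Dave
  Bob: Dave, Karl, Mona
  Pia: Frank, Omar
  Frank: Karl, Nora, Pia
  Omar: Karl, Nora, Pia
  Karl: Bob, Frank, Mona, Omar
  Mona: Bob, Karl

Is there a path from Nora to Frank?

Explore from Nora.
Distance 1: reach Frank, Omar.
Found Frank.

Yes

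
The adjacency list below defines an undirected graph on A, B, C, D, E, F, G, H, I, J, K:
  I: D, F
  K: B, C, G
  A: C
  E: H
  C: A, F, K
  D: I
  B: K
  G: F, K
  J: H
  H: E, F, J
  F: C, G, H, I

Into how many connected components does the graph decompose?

1

From A: component {A, B, C, D, E, F, G, H, I, J, K}.
That's 1 component.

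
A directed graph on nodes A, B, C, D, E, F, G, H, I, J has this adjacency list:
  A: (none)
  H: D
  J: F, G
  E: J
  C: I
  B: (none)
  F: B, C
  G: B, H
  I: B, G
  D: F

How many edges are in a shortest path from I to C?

5

Distance 0: I.
Distance 1: B, G.
Distance 2: H.
Distance 3: D.
Distance 4: F.
Distance 5: C — contains C.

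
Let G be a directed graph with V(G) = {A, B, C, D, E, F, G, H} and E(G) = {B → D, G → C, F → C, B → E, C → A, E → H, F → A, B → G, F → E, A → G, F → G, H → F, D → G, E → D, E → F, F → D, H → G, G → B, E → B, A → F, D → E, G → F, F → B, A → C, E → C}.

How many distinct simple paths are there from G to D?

15

G→B→D
G→B→E→C→A→F→D
G→B→E→D
G→B→E→F→D
G→B→E→H→F→D
G→C→A→F→B→D
G→C→A→F→B→E→D
G→C→A→F→D
G→C→A→F→E→B→D
G→C→A→F→E→D
G→F→B→D
G→F→B→E→D
G→F→D
G→F→E→B→D
G→F→E→D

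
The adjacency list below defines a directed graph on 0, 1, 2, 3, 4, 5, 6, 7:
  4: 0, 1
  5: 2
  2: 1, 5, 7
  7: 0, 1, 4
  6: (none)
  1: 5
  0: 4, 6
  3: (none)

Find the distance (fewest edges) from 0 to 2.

4

Distance 0: 0.
Distance 1: 4, 6.
Distance 2: 1.
Distance 3: 5.
Distance 4: 2 — contains 2.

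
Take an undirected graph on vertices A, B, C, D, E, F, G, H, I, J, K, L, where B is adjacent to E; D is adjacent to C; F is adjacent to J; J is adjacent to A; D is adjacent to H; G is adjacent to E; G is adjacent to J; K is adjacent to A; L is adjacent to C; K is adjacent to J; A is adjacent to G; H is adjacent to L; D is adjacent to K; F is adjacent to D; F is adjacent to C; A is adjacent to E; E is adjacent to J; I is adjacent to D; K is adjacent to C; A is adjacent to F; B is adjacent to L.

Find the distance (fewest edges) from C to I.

2

Distance 0: C.
Distance 1: D, F, K, L.
Distance 2: A, B, H, I, J — contains I.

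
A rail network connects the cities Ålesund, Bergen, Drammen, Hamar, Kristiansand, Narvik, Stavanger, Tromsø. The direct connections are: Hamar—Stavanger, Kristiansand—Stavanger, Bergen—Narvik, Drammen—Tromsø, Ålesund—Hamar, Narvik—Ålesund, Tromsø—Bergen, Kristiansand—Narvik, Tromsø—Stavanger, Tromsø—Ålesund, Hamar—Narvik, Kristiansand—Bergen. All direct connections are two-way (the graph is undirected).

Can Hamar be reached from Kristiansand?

Explore from Kristiansand.
Distance 1: reach Bergen, Narvik, Stavanger.
Distance 2: reach Ålesund, Hamar, Tromsø.
Found Hamar.

Yes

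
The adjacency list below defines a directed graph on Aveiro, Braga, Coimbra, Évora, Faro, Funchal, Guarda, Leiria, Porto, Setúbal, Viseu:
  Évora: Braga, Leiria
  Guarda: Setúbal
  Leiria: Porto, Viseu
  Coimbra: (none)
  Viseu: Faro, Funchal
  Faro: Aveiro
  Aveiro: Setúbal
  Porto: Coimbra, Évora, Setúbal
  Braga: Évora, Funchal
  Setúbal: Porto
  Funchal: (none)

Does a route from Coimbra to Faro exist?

Coimbra has no outgoing edges, so nothing is reachable from it.

No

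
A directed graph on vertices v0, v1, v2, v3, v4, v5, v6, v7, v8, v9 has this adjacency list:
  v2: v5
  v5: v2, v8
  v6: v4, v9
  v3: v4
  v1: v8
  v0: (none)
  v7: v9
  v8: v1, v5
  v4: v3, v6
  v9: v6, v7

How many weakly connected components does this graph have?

3

From v0: component {v0}.
From v1: component {v1, v2, v5, v8}.
From v3: component {v3, v4, v6, v7, v9}.
That's 3 components.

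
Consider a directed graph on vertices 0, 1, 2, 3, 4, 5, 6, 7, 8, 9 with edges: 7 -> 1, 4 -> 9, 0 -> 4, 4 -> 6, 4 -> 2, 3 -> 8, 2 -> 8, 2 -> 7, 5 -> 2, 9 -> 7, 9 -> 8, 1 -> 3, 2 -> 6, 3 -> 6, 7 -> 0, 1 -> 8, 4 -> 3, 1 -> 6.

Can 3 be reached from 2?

Yes

Explore from 2.
Distance 1: reach 6, 7, 8.
Distance 2: reach 0, 1.
Distance 3: reach 3, 4.
Found 3.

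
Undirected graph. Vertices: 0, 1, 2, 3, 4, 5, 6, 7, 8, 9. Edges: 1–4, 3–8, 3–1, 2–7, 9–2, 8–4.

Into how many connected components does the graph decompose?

5

From 0: component {0}.
From 1: component {1, 3, 4, 8}.
From 2: component {2, 7, 9}.
From 5: component {5}.
From 6: component {6}.
That's 5 components.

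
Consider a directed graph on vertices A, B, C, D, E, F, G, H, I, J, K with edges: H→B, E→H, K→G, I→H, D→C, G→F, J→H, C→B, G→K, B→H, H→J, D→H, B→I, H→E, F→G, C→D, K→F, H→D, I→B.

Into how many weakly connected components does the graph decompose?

From A: component {A}.
From B: component {B, C, D, E, H, I, J}.
From F: component {F, G, K}.
That's 3 components.

3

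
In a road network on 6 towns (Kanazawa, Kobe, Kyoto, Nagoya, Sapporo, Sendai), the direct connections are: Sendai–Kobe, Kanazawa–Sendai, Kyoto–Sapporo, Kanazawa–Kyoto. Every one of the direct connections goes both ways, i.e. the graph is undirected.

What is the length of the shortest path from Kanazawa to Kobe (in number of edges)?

Distance 0: Kanazawa.
Distance 1: Kyoto, Sendai.
Distance 2: Kobe, Sapporo — contains Kobe.

2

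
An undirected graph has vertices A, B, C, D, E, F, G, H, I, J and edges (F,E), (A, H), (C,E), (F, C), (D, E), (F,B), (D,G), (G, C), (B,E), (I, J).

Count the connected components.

3

From A: component {A, H}.
From B: component {B, C, D, E, F, G}.
From I: component {I, J}.
That's 3 components.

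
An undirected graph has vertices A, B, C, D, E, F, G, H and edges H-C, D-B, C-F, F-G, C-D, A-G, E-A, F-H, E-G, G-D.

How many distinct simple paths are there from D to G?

3

D–C–F–G
D–C–H–F–G
D–G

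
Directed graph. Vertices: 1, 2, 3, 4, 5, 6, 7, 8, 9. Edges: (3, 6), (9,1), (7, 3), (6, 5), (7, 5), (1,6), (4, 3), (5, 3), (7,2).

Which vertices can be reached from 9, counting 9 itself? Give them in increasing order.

Start at 9.
Its neighbours: 1.
Then their neighbours: 6.
Then next layer: 5.
Then next layer: 3.
Nothing further is reachable.

1, 3, 5, 6, 9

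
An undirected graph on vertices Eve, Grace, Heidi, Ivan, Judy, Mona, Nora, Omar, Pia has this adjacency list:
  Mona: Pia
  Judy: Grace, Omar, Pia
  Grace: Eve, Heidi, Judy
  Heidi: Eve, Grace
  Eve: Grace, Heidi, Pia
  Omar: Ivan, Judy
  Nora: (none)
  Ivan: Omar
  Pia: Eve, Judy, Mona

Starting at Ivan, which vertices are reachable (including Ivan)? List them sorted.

Eve, Grace, Heidi, Ivan, Judy, Mona, Omar, Pia

Start at Ivan.
Its neighbours: Omar.
Then their neighbours: Judy.
Then next layer: Grace, Pia.
Then next layer: Eve, Heidi, Mona.
Nothing further is reachable.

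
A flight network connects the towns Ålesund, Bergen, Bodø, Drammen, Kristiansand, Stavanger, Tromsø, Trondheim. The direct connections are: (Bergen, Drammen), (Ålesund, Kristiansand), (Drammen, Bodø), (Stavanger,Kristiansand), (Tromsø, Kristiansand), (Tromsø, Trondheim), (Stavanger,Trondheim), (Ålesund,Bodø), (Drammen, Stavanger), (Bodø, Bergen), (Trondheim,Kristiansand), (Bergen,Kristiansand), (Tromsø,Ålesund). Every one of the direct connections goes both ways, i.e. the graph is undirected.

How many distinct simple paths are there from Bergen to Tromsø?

27

Bergen–Bodø–Ålesund–Kristiansand–Stavanger–Trondheim–Tromsø
Bergen–Bodø–Ålesund–Kristiansand–Tromsø
Bergen–Bodø–Ålesund–Kristiansand–Trondheim–Tromsø
Bergen–Bodø–Ålesund–Tromsø
Bergen–Bodø–Drammen–Stavanger–Kristiansand–Ålesund–Tromsø
Bergen–Bodø–Drammen–Stavanger–Kristiansand–Tromsø
Bergen–Bodø–Drammen–Stavanger–Kristiansand–Trondheim–Tromsø
Bergen–Bodø–Drammen–Stavanger–Trondheim–Kristiansand–Ålesund–Tromsø
... and 19 more.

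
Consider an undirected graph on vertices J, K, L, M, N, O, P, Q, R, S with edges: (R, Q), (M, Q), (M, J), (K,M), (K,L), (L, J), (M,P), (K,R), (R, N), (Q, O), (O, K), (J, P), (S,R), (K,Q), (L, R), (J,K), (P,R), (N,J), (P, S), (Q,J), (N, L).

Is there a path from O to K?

Explore from O.
Distance 1: reach K, Q.
Found K.

Yes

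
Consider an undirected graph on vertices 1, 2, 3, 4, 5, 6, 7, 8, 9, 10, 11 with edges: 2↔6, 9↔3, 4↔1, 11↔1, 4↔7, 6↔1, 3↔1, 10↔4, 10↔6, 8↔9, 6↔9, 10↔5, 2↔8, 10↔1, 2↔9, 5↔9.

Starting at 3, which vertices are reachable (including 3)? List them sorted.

1, 2, 3, 4, 5, 6, 7, 8, 9, 10, 11

Start at 3.
Its neighbours: 1, 9.
Then their neighbours: 2, 4, 5, 6, 8, 10, 11.
Then next layer: 7.
Every vertex is now reached.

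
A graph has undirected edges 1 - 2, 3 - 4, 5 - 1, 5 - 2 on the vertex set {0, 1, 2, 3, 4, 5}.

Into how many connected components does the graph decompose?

From 0: component {0}.
From 1: component {1, 2, 5}.
From 3: component {3, 4}.
That's 3 components.

3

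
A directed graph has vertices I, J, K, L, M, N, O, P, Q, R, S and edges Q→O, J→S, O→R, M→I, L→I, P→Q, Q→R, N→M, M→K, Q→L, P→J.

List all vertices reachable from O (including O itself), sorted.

O, R

Start at O.
Its neighbours: R.
Nothing further is reachable.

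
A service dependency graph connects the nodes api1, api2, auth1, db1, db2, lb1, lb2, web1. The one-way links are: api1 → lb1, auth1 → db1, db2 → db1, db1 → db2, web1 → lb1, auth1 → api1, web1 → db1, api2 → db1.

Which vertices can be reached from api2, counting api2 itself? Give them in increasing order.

api2, db1, db2

Start at api2.
Its neighbours: db1.
Then their neighbours: db2.
Nothing further is reachable.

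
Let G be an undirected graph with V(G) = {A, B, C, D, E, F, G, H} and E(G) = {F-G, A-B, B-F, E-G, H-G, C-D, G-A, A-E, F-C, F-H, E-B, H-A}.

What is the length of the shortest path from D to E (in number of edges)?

4

Distance 0: D.
Distance 1: C.
Distance 2: F.
Distance 3: B, G, H.
Distance 4: A, E — contains E.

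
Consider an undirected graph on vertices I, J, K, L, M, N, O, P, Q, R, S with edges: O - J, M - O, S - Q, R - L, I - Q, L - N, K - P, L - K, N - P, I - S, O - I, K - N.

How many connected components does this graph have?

2

From I: component {I, J, M, O, Q, S}.
From K: component {K, L, N, P, R}.
That's 2 components.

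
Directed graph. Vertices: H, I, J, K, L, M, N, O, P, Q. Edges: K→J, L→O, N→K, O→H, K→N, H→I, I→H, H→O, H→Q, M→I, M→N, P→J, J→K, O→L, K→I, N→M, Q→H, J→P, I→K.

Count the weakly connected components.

From H: component {H, I, J, K, L, M, N, O, P, Q}.
That's 1 component.

1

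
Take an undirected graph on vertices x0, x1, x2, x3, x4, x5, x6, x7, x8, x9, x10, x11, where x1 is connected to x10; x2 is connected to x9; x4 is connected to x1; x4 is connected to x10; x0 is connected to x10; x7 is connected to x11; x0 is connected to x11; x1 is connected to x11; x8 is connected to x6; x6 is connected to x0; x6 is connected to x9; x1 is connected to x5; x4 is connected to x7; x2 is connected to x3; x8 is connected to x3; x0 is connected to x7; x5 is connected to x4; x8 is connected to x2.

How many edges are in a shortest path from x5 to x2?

6

Distance 0: x5.
Distance 1: x1, x4.
Distance 2: x7, x10, x11.
Distance 3: x0.
Distance 4: x6.
Distance 5: x8, x9.
Distance 6: x2, x3 — contains x2.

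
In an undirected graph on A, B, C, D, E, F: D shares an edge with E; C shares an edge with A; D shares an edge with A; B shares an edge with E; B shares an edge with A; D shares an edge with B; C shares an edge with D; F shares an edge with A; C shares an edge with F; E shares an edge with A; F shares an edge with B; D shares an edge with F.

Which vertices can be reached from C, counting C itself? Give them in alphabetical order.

A, B, C, D, E, F

Start at C.
Its neighbours: A, D, F.
Then their neighbours: B, E.
Every vertex is now reached.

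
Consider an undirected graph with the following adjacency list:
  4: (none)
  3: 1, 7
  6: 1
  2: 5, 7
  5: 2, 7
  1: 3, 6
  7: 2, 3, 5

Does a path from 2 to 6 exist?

Explore from 2.
Distance 1: reach 5, 7.
Distance 2: reach 3.
Distance 3: reach 1.
Distance 4: reach 6.
Found 6.

Yes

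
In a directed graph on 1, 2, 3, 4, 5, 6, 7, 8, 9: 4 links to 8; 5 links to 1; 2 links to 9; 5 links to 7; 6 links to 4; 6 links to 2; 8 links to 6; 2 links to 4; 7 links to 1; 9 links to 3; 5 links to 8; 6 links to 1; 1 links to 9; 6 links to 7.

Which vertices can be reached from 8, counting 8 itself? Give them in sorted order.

Start at 8.
Its neighbours: 6.
Then their neighbours: 1, 2, 4, 7.
Then next layer: 9.
Then next layer: 3.
Nothing further is reachable.

1, 2, 3, 4, 6, 7, 8, 9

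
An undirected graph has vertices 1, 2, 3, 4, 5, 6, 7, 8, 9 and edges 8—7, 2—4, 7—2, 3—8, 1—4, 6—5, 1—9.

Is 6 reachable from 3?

Explore from 3.
Distance 1: reach 8.
Distance 2: reach 7.
Distance 3: reach 2.
Distance 4: reach 4.
Distance 5: reach 1.
Distance 6: reach 9.
The search is exhausted without reaching 6; it lies in a different component.

No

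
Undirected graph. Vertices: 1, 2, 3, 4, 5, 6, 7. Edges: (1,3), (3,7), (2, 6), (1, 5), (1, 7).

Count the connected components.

From 1: component {1, 3, 5, 7}.
From 2: component {2, 6}.
From 4: component {4}.
That's 3 components.

3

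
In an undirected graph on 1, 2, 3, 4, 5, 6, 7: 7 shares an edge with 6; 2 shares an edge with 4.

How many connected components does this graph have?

From 1: component {1}.
From 2: component {2, 4}.
From 3: component {3}.
From 5: component {5}.
From 6: component {6, 7}.
That's 5 components.

5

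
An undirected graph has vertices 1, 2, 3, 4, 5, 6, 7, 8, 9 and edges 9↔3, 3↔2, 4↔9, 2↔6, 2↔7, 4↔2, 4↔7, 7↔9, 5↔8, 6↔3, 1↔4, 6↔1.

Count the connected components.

From 1: component {1, 2, 3, 4, 6, 7, 9}.
From 5: component {5, 8}.
That's 2 components.

2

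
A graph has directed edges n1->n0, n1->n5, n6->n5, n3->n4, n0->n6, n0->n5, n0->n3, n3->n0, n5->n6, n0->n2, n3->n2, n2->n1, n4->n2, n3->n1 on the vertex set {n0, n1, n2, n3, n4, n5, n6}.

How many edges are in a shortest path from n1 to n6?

2

Distance 0: n1.
Distance 1: n0, n5.
Distance 2: n2, n3, n6 — contains n6.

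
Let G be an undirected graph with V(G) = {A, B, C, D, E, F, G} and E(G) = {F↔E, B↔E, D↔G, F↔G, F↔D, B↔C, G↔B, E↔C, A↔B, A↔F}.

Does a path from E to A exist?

Yes

Explore from E.
Distance 1: reach B, C, F.
Distance 2: reach A, D, G.
Found A.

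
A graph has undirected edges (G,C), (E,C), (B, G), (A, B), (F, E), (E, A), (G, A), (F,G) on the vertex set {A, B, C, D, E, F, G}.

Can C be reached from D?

D has no edges, so nothing is reachable from it.

No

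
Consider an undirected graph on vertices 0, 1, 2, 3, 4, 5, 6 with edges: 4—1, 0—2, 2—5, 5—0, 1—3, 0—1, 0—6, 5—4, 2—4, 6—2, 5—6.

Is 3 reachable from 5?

Yes

Explore from 5.
Distance 1: reach 0, 2, 4, 6.
Distance 2: reach 1.
Distance 3: reach 3.
Found 3.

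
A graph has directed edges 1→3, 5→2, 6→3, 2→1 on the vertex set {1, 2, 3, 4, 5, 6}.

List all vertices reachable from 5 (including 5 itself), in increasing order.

1, 2, 3, 5

Start at 5.
Its neighbours: 2.
Then their neighbours: 1.
Then next layer: 3.
Nothing further is reachable.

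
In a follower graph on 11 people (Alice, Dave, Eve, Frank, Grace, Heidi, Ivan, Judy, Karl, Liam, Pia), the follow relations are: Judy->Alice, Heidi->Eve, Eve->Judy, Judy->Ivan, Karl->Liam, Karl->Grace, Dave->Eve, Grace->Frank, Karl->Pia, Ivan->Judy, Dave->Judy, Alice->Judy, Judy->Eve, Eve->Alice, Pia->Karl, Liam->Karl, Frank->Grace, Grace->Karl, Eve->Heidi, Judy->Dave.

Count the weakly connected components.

2

From Alice: component {Alice, Dave, Eve, Heidi, Ivan, Judy}.
From Frank: component {Frank, Grace, Karl, Liam, Pia}.
That's 2 components.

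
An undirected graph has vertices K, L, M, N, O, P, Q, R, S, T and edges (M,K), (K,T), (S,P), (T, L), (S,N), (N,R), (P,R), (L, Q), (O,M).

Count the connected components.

2

From K: component {K, L, M, O, Q, T}.
From N: component {N, P, R, S}.
That's 2 components.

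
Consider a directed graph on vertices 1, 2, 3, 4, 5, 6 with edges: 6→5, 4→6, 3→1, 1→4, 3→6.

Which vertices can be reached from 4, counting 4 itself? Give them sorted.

Start at 4.
Its neighbours: 6.
Then their neighbours: 5.
Nothing further is reachable.

4, 5, 6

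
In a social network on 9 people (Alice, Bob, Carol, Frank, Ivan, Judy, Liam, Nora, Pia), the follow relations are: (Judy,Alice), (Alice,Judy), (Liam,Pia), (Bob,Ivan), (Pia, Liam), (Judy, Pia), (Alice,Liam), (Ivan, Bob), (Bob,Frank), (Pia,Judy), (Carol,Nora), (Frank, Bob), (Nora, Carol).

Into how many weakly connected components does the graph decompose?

From Alice: component {Alice, Judy, Liam, Pia}.
From Bob: component {Bob, Frank, Ivan}.
From Carol: component {Carol, Nora}.
That's 3 components.

3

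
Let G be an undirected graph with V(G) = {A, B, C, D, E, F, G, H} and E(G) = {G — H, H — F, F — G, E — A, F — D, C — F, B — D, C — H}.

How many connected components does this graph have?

2

From A: component {A, E}.
From B: component {B, C, D, F, G, H}.
That's 2 components.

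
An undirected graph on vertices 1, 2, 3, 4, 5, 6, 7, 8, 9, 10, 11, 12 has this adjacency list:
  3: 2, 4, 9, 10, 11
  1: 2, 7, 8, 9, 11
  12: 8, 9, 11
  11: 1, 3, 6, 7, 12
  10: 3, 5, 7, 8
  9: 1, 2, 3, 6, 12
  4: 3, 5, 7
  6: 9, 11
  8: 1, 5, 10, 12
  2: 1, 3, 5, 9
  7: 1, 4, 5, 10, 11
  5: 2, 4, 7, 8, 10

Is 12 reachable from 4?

Yes

Explore from 4.
Distance 1: reach 3, 5, 7.
Distance 2: reach 1, 2, 8, 9, 10, 11.
Distance 3: reach 6, 12.
Found 12.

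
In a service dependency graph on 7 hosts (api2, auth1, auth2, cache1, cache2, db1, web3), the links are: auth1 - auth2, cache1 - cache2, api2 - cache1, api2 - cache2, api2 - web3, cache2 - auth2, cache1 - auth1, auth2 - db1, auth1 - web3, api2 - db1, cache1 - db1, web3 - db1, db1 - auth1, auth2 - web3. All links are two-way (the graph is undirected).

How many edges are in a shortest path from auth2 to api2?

Distance 0: auth2.
Distance 1: auth1, cache2, db1, web3.
Distance 2: api2, cache1 — contains api2.

2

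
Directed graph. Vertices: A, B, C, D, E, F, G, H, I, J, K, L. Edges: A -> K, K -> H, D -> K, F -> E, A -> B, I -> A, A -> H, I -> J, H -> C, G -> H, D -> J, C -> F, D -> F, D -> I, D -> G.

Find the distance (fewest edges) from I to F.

Distance 0: I.
Distance 1: A, J.
Distance 2: B, H, K.
Distance 3: C.
Distance 4: F — contains F.

4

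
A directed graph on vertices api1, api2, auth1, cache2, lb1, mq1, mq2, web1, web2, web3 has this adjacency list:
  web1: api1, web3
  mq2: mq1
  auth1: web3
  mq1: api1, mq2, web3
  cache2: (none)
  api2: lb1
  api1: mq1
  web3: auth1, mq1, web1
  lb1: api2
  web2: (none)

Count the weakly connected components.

From api1: component {api1, auth1, mq1, mq2, web1, web3}.
From api2: component {api2, lb1}.
From cache2: component {cache2}.
From web2: component {web2}.
That's 4 components.

4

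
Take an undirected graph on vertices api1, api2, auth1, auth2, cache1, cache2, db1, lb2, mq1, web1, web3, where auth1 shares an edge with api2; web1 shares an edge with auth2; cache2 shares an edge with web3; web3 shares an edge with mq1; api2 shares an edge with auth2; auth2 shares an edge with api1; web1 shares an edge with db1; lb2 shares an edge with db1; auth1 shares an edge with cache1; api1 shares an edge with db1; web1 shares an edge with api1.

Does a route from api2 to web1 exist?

Explore from api2.
Distance 1: reach auth1, auth2.
Distance 2: reach api1, cache1, web1.
Found web1.

Yes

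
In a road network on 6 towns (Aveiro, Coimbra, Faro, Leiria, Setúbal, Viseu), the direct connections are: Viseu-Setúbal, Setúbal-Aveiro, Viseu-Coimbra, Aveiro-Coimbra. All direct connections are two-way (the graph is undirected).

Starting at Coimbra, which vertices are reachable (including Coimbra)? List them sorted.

Aveiro, Coimbra, Setúbal, Viseu

Start at Coimbra.
Its neighbours: Aveiro, Viseu.
Then their neighbours: Setúbal.
Nothing further is reachable.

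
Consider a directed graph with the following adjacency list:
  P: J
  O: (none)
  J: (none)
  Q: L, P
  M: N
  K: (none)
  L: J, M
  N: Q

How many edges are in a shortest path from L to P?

4

Distance 0: L.
Distance 1: J, M.
Distance 2: N.
Distance 3: Q.
Distance 4: P — contains P.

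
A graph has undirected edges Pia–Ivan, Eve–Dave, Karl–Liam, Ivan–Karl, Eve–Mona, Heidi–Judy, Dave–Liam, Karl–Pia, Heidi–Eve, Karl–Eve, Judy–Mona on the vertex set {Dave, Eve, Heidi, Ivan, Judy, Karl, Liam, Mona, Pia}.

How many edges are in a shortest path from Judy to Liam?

4

Distance 0: Judy.
Distance 1: Heidi, Mona.
Distance 2: Eve.
Distance 3: Dave, Karl.
Distance 4: Ivan, Liam, Pia — contains Liam.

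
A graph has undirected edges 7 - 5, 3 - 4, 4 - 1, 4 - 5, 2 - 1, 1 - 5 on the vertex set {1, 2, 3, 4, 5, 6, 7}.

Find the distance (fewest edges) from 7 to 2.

3

Distance 0: 7.
Distance 1: 5.
Distance 2: 1, 4.
Distance 3: 2, 3 — contains 2.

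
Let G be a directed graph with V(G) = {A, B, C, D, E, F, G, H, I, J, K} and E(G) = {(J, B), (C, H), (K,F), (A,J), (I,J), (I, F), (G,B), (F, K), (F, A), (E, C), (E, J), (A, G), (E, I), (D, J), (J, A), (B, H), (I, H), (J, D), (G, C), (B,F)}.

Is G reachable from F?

Explore from F.
Distance 1: reach A, K.
Distance 2: reach G, J.
Found G.

Yes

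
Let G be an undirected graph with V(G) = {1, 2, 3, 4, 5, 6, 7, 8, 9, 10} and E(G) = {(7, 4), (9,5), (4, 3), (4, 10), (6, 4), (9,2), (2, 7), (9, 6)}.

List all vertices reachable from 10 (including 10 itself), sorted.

Start at 10.
Its neighbours: 4.
Then their neighbours: 3, 6, 7.
Then next layer: 2, 9.
Then next layer: 5.
Nothing further is reachable.

2, 3, 4, 5, 6, 7, 9, 10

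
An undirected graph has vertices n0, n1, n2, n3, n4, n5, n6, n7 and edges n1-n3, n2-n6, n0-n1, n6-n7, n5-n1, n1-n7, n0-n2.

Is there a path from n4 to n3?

No

n4 has no edges, so nothing is reachable from it.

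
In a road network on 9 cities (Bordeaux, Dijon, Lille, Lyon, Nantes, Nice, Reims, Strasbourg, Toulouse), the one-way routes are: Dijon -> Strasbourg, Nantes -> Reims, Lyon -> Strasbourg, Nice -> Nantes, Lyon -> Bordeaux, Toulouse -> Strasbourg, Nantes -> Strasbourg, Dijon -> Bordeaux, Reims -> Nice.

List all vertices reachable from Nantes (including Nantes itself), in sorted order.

Nantes, Nice, Reims, Strasbourg

Start at Nantes.
Its neighbours: Reims, Strasbourg.
Then their neighbours: Nice.
Nothing further is reachable.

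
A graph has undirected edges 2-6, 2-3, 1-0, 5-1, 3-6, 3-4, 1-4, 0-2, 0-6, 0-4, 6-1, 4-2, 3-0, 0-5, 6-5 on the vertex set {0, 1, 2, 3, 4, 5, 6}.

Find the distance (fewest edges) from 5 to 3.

Distance 0: 5.
Distance 1: 0, 1, 6.
Distance 2: 2, 3, 4 — contains 3.

2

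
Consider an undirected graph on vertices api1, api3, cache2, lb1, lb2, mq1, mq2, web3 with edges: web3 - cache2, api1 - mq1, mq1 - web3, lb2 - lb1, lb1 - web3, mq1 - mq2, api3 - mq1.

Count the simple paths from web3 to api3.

1

web3–mq1–api3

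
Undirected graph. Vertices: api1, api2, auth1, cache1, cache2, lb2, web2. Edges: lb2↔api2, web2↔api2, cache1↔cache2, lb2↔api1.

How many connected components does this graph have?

From api1: component {api1, api2, lb2, web2}.
From auth1: component {auth1}.
From cache1: component {cache1, cache2}.
That's 3 components.

3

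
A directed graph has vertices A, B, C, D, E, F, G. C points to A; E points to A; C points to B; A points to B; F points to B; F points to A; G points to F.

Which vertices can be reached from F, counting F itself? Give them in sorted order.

A, B, F

Start at F.
Its neighbours: A, B.
Nothing further is reachable.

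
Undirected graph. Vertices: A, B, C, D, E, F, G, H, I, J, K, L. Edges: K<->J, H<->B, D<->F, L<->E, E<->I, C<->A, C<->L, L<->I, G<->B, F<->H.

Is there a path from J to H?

Explore from J.
Distance 1: reach K.
The search is exhausted without reaching H; it lies in a different component.

No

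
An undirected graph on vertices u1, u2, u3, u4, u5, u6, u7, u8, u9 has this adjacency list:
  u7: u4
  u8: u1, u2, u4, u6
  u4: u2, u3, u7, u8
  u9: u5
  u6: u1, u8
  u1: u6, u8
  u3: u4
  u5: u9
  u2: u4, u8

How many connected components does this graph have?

2

From u1: component {u1, u2, u3, u4, u6, u7, u8}.
From u5: component {u5, u9}.
That's 2 components.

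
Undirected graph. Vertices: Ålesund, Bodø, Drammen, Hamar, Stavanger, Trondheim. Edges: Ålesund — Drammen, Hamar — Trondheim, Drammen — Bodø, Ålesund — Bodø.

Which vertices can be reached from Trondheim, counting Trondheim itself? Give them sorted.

Start at Trondheim.
Its neighbours: Hamar.
Nothing further is reachable.

Hamar, Trondheim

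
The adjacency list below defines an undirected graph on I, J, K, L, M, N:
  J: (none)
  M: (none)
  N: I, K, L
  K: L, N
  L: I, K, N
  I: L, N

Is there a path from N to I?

Explore from N.
Distance 1: reach I, K, L.
Found I.

Yes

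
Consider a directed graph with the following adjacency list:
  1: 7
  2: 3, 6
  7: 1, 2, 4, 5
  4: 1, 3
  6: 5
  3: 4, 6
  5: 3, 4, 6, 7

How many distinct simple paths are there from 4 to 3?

4→1→7→2→3
4→1→7→2→6→5→3
4→1→7→5→3
4→3

4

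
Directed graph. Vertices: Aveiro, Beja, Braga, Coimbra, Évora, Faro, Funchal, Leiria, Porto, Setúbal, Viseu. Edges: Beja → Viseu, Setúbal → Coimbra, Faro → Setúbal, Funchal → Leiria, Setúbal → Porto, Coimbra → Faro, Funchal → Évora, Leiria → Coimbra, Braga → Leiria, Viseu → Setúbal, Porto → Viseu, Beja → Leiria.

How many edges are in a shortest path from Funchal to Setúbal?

Distance 0: Funchal.
Distance 1: Évora, Leiria.
Distance 2: Coimbra.
Distance 3: Faro.
Distance 4: Setúbal — contains Setúbal.

4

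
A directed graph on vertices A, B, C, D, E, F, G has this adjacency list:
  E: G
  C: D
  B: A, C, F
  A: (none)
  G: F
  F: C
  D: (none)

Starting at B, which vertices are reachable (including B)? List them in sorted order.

A, B, C, D, F

Start at B.
Its neighbours: A, C, F.
Then their neighbours: D.
Nothing further is reachable.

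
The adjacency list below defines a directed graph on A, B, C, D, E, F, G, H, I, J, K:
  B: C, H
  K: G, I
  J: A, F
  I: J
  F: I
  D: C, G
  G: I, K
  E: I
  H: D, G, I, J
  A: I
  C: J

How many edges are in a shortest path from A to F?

Distance 0: A.
Distance 1: I.
Distance 2: J.
Distance 3: F — contains F.

3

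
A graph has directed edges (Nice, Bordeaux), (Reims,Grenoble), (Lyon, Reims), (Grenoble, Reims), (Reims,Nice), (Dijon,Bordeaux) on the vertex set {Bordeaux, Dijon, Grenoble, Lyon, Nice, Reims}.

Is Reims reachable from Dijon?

No

Explore from Dijon.
Distance 1: reach Bordeaux.
The search from Dijon is exhausted; no directed path reaches Reims.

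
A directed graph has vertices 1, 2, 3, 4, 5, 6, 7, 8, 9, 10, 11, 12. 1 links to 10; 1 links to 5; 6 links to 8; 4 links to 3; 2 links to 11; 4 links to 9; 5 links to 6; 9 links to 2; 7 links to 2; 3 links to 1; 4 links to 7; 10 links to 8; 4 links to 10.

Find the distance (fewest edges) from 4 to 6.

Distance 0: 4.
Distance 1: 3, 7, 9, 10.
Distance 2: 1, 2, 8.
Distance 3: 5, 11.
Distance 4: 6 — contains 6.

4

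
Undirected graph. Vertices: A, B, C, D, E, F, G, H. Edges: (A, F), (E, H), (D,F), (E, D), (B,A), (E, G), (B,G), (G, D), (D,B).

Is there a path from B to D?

Yes

Explore from B.
Distance 1: reach A, D, G.
Found D.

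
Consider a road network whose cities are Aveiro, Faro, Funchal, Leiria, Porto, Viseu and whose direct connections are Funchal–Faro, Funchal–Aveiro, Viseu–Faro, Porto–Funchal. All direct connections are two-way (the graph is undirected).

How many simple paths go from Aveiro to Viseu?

1

Aveiro–Funchal–Faro–Viseu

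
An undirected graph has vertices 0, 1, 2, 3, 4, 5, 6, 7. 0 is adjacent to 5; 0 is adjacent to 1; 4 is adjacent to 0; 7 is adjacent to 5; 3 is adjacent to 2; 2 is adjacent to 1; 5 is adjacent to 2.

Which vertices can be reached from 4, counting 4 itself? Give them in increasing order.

Start at 4.
Its neighbours: 0.
Then their neighbours: 1, 5.
Then next layer: 2, 7.
Then next layer: 3.
Nothing further is reachable.

0, 1, 2, 3, 4, 5, 7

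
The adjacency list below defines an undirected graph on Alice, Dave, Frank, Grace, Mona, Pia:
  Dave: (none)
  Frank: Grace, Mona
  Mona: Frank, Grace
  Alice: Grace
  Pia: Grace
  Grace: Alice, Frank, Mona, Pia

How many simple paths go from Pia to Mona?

2

Pia–Grace–Frank–Mona
Pia–Grace–Mona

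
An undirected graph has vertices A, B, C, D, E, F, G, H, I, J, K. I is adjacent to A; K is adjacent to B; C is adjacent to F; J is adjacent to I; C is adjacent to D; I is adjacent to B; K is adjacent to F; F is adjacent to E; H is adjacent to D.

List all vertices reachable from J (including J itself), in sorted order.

Start at J.
Its neighbours: I.
Then their neighbours: A, B.
Then next layer: K.
Then next layer: F.
Then next layer: C, E.
Then next layer: D.
Then next layer: H.
Nothing further is reachable.

A, B, C, D, E, F, H, I, J, K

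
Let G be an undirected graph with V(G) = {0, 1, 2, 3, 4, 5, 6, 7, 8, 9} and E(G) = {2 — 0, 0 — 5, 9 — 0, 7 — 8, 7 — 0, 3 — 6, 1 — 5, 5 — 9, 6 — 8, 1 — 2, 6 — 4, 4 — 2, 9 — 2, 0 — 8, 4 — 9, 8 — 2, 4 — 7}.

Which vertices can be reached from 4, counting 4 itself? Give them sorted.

0, 1, 2, 3, 4, 5, 6, 7, 8, 9

Start at 4.
Its neighbours: 2, 6, 7, 9.
Then their neighbours: 0, 1, 3, 5, 8.
Every vertex is now reached.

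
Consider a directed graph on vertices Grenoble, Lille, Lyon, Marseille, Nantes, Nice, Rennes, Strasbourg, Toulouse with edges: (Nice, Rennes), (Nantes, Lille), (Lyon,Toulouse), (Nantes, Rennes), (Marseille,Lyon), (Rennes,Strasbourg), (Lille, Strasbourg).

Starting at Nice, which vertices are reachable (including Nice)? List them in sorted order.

Nice, Rennes, Strasbourg

Start at Nice.
Its neighbours: Rennes.
Then their neighbours: Strasbourg.
Nothing further is reachable.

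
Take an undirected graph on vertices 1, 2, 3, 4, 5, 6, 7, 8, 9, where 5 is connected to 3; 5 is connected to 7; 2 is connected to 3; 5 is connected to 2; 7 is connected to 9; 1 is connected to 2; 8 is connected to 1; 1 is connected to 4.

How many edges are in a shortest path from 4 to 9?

Distance 0: 4.
Distance 1: 1.
Distance 2: 2, 8.
Distance 3: 3, 5.
Distance 4: 7.
Distance 5: 9 — contains 9.

5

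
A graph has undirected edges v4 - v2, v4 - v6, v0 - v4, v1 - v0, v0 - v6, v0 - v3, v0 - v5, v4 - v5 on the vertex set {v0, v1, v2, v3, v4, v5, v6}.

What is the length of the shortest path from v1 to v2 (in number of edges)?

Distance 0: v1.
Distance 1: v0.
Distance 2: v3, v4, v5, v6.
Distance 3: v2 — contains v2.

3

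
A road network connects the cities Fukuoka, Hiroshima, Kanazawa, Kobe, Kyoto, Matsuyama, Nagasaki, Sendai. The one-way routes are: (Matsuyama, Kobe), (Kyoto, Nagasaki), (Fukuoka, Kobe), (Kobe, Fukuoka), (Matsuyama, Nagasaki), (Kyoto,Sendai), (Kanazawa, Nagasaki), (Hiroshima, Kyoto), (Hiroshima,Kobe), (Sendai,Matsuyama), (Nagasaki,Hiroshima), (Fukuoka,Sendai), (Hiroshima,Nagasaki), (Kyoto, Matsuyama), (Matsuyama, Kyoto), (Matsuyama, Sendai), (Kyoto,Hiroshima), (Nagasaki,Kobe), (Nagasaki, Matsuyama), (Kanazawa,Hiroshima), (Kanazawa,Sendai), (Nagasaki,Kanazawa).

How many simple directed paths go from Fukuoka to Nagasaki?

3

Fukuoka→Sendai→Matsuyama→Kyoto→Hiroshima→Nagasaki
Fukuoka→Sendai→Matsuyama→Kyoto→Nagasaki
Fukuoka→Sendai→Matsuyama→Nagasaki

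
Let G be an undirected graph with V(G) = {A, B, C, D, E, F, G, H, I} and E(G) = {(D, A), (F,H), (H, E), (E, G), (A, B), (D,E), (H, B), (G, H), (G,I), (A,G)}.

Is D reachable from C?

No

C has no edges, so nothing is reachable from it.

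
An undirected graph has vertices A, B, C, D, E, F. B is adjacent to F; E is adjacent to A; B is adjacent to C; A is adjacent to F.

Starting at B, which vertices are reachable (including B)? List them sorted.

Start at B.
Its neighbours: C, F.
Then their neighbours: A.
Then next layer: E.
Nothing further is reachable.

A, B, C, E, F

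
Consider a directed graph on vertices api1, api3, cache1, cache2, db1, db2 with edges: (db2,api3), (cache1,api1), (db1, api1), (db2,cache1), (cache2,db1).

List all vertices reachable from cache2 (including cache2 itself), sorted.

api1, cache2, db1

Start at cache2.
Its neighbours: db1.
Then their neighbours: api1.
Nothing further is reachable.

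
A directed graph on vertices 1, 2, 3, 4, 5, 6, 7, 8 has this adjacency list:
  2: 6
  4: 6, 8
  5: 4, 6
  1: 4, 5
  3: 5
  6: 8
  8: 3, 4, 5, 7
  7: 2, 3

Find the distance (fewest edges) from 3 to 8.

3

Distance 0: 3.
Distance 1: 5.
Distance 2: 4, 6.
Distance 3: 8 — contains 8.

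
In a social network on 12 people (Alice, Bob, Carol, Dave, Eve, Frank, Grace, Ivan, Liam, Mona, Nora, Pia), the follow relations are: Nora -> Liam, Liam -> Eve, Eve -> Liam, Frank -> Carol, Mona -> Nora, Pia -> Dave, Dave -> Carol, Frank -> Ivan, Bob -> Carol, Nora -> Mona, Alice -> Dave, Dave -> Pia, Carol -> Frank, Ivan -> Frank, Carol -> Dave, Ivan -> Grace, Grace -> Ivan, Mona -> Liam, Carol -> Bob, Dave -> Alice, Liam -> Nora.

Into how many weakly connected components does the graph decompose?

From Alice: component {Alice, Bob, Carol, Dave, Frank, Grace, Ivan, Pia}.
From Eve: component {Eve, Liam, Mona, Nora}.
That's 2 components.

2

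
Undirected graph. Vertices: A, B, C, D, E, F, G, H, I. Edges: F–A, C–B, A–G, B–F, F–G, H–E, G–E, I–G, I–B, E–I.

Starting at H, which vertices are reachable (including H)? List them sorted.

A, B, C, E, F, G, H, I

Start at H.
Its neighbours: E.
Then their neighbours: G, I.
Then next layer: A, B, F.
Then next layer: C.
Nothing further is reachable.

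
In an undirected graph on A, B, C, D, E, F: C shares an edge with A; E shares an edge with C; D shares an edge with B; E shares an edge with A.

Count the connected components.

From A: component {A, C, E}.
From B: component {B, D}.
From F: component {F}.
That's 3 components.

3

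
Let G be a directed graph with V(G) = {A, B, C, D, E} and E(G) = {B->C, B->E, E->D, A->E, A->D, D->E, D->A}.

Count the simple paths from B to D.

1

B→E→D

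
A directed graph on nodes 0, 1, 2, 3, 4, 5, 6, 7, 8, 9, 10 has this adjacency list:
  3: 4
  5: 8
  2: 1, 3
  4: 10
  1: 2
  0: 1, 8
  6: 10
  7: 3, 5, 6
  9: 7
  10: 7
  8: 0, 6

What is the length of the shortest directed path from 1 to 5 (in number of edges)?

Distance 0: 1.
Distance 1: 2.
Distance 2: 3.
Distance 3: 4.
Distance 4: 10.
Distance 5: 7.
Distance 6: 5, 6 — contains 5.

6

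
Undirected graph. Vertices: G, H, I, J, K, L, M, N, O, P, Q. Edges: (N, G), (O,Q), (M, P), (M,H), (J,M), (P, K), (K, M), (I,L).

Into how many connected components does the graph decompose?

4

From G: component {G, N}.
From H: component {H, J, K, M, P}.
From I: component {I, L}.
From O: component {O, Q}.
That's 4 components.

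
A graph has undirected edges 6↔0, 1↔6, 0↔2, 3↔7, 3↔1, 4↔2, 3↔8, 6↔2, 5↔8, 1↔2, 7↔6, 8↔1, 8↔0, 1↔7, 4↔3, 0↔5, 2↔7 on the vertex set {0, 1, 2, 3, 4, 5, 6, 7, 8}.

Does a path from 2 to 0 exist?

Explore from 2.
Distance 1: reach 0, 1, 4, 6, 7.
Found 0.

Yes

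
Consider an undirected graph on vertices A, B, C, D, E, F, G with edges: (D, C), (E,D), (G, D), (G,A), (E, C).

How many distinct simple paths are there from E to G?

2

E–C–D–G
E–D–G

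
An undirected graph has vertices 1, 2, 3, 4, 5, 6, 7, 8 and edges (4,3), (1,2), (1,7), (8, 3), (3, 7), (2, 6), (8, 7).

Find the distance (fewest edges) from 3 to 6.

4

Distance 0: 3.
Distance 1: 4, 7, 8.
Distance 2: 1.
Distance 3: 2.
Distance 4: 6 — contains 6.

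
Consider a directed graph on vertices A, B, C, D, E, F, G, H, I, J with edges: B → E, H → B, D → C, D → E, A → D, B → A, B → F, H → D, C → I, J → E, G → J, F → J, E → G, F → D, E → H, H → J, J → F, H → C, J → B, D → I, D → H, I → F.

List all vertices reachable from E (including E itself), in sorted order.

A, B, C, D, E, F, G, H, I, J

Start at E.
Its neighbours: G, H.
Then their neighbours: B, C, D, J.
Then next layer: A, F, I.
Every vertex is now reached.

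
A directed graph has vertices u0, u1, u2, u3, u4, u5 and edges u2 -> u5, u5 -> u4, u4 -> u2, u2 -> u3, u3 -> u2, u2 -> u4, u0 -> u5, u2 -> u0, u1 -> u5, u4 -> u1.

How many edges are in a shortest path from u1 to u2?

Distance 0: u1.
Distance 1: u5.
Distance 2: u4.
Distance 3: u2 — contains u2.

3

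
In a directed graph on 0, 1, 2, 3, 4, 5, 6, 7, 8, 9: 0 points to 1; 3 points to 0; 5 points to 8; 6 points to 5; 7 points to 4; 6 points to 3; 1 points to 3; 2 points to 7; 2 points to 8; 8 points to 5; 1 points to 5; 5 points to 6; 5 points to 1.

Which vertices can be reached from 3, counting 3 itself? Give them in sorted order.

0, 1, 3, 5, 6, 8

Start at 3.
Its neighbours: 0.
Then their neighbours: 1.
Then next layer: 5.
Then next layer: 6, 8.
Nothing further is reachable.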